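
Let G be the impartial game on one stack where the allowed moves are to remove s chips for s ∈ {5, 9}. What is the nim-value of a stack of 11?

2

Build the Grundy sequence with g(k) = mex{g(k−s) : s ∈ {5, 9}, s ≤ k}:
k:     0  1  2  3  4  5  6  7  8  9 10 11
g(k):  0  0  0  0  0  1  1  1  1  1  2  2
So g(11) = 2.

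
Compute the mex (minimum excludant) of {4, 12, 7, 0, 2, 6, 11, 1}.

The values 0, 1, 2 are all present; 3 is the first non-negative integer missing from the set.

3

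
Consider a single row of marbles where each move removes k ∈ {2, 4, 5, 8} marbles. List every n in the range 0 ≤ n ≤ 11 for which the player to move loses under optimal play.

0, 1, 7, 10

Compute g(0), g(1), … for moves {2, 4, 5, 8}:
g(0) = mex{} = 0
g(1) = mex{} = 0
g(2) = mex{0} = 1
g(3) = mex{0} = 1
g(4) = mex{0,1} = 2
g(5) = mex{0,1} = 2
g(6) = mex{0,1,2} = 3
g(7) = mex{1,2} = 0
g(8) = mex{0,1,2,3} = 4
g(9) = mex{0,2} = 1
g(10) = mex{1,2,3,4} = 0
g(11) = mex{0,1,3} = 2
The P-positions (g = 0) in 0..11 are 0, 1, 7, 10.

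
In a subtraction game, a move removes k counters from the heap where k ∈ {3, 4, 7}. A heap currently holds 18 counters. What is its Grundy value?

2

Build the Grundy sequence with g(k) = mex{g(k−s) : s ∈ {3, 4, 7}, s ≤ k}:
k:     0  1  2  3  4  5  6  7  8  9 10 11 12 13 14 15 16 17 18
g(k):  0  0  0  1  1  1  2  2  2  3  0  0  0  1  1  1  2  2  2
So g(18) = 2.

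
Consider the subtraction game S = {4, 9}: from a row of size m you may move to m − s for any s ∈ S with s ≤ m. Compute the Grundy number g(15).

0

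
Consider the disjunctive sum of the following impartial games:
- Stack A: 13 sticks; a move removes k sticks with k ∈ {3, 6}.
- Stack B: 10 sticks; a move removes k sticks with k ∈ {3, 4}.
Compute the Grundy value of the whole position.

Grundy values for stack A (subtraction set {3, 6}):
g(0) = mex{} = 0
g(1) = mex{} = 0
g(2) = mex{} = 0
g(3) = mex{0} = 1
g(4) = mex{0} = 1
g(5) = mex{0} = 1
g(6) = mex{0,1} = 2
g(7) = mex{0,1} = 2
g(8) = mex{0,1} = 2
g(9) = mex{1,2} = 0
g(10) = mex{1,2} = 0
g(11) = mex{1,2} = 0
g(12) = mex{0,2} = 1
g(13) = mex{0,2} = 1
So g(13) = 1.
Build the Grundy sequence for stack B with g(k) = mex{g(k−s) : s ∈ {3, 4}, s ≤ k}:
g(0) = mex{} = 0
g(1) = mex{} = 0
g(2) = mex{} = 0
g(3) = mex{0} = 1
g(4) = mex{0} = 1
g(5) = mex{0} = 1
g(6) = mex{0,1} = 2
g(7) = mex{1} = 0
g(8) = mex{1} = 0
g(9) = mex{1,2} = 0
g(10) = mex{0,2} = 1
So g(10) = 1.
By the Sprague-Grundy theorem, the Grundy value of a sum of independent games is the XOR of the component values.
Combined value = 1 XOR 1 = 0.

0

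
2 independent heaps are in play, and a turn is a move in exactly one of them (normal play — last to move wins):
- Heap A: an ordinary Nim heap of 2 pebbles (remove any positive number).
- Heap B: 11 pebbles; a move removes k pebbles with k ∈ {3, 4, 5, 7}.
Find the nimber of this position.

2

Heap A is a plain Nim heap of size 2, so its Grundy value is 2.
For heap B, compute g(0), g(1), … with moves {3, 4, 5, 7}:
g(0) = mex{} = 0
g(1) = mex{} = 0
g(2) = mex{} = 0
g(3) = mex{0} = 1
g(4) = mex{0} = 1
g(5) = mex{0} = 1
g(6) = mex{0,1} = 2
g(7) = mex{0,1} = 2
g(8) = mex{0,1} = 2
g(9) = mex{0,1,2} = 3
g(10) = mex{1,2} = 0
g(11) = mex{1,2} = 0
So g(11) = 0.
By the Sprague-Grundy theorem, the Grundy value of a sum of independent games is the XOR of the component values.
Combined value = 2 ⊕ 0 = 2.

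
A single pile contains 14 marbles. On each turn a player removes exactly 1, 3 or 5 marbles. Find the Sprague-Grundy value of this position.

0

Compute g(0), g(1), … for moves {1, 3, 5}:
g(0) = mex{} = 0
g(1) = mex{0} = 1
g(2) = mex{1} = 0
g(3) = mex{0} = 1
g(4) = mex{1} = 0
g(5) = mex{0} = 1
g(6) = mex{1} = 0
g(7) = mex{0} = 1
g(8) = mex{1} = 0
g(9) = mex{0} = 1
g(10) = mex{1} = 0
g(11) = mex{0} = 1
g(12) = mex{1} = 0
g(13) = mex{0} = 1
g(14) = mex{1} = 0
So g(14) = 0.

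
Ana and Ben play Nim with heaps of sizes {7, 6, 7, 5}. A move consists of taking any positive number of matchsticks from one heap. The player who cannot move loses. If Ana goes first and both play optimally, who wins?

Nim-sum: 7 ⊕ 6 ⊕ 7 ⊕ 5 = 3.
The nim-sum is 3 ≠ 0, so this is an N-position: the player to move can win; Ana has a winning move.

Ana wins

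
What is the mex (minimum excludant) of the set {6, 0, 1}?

2

The values 0, 1 are all present; 2 is the first non-negative integer missing from the set.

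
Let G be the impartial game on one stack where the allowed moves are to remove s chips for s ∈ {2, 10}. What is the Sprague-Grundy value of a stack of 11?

Grundy values for subtraction set {2, 10}:
k:     0  1  2  3  4  5  6  7  8  9 10 11
g(k):  0  0  1  1  0  0  1  1  0  0  1  1
So g(11) = 1.

1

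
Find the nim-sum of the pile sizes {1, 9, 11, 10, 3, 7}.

13

Bitwise XOR of the heap sizes:
  0001  (1)
  1001  (9)
  1011  (11)
  1010  (10)
  0011  (3)
  0111  (7)
  ----
  1101  (13)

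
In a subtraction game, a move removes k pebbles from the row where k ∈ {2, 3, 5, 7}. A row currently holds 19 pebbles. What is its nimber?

0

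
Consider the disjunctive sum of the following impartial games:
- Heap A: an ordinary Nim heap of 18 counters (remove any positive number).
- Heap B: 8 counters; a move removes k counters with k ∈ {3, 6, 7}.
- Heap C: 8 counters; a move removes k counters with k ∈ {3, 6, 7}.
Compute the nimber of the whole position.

18

Heap A is a plain Nim heap of size 18, so its Grundy value is 18.
For heap B, compute g(0), g(1), … with moves {3, 6, 7}:
k:     0  1  2  3  4  5  6  7  8
g(k):  0  0  0  1  1  1  2  2  2
So g(8) = 2.
Build the Grundy sequence for heap C with g(k) = mex{g(k−s) : s ∈ {3, 6, 7}, s ≤ k}:
g(0) = mex{} = 0
g(1) = mex{} = 0
g(2) = mex{} = 0
g(3) = mex{0} = 1
g(4) = mex{0} = 1
g(5) = mex{0} = 1
g(6) = mex{0,1} = 2
g(7) = mex{0,1} = 2
g(8) = mex{0,1} = 2
So g(8) = 2.
By the Sprague-Grundy theorem, the Grundy value of a sum of independent games is the XOR of the component values.
Combined value = 18 ⊕ 2 ⊕ 2 = 18.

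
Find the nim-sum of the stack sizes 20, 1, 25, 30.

Compute the nim-sum pairwise:
20 ^ 1 = 21
21 ^ 25 = 12
12 ^ 30 = 18

18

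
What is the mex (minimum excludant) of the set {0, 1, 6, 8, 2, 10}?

3

The values 0, 1, 2 are all present; 3 is the first non-negative integer missing from the set.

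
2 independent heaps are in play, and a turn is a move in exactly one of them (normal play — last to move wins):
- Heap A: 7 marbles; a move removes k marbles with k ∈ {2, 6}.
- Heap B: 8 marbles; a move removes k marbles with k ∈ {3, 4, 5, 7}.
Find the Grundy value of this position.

For heap A, compute g(0), g(1), … with moves {2, 6}:
k:     0  1  2  3  4  5  6  7
g(k):  0  0  1  1  0  0  1  1
So g(7) = 1.
For heap B, compute g(0), g(1), … with moves {3, 4, 5, 7}:
g(0) = mex{} = 0
g(1) = mex{} = 0
g(2) = mex{} = 0
g(3) = mex{0} = 1
g(4) = mex{0} = 1
g(5) = mex{0} = 1
g(6) = mex{0,1} = 2
g(7) = mex{0,1} = 2
g(8) = mex{0,1} = 2
So g(8) = 2.
The value of a disjunctive sum is the nim-sum of the parts.
Combined value = 1 ⊕ 2 = 3.

3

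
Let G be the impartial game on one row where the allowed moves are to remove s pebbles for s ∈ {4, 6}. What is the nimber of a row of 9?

Compute g(0), g(1), … for moves {4, 6}:
g(0) = mex{} = 0
g(1) = mex{} = 0
g(2) = mex{} = 0
g(3) = mex{} = 0
g(4) = mex{0} = 1
g(5) = mex{0} = 1
g(6) = mex{0} = 1
g(7) = mex{0} = 1
g(8) = mex{0,1} = 2
g(9) = mex{0,1} = 2
So g(9) = 2.

2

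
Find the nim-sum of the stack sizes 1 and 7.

6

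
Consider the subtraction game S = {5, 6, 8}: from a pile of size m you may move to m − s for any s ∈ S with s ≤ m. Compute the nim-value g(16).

Compute g(0), g(1), … for moves {5, 6, 8}:
k:     0  1  2  3  4  5  6  7  8  9 10 11 12 13 14 15 16
g(k):  0  0  0  0  0  1  1  1  1  1  2  2  2  0  0  0  0
So g(16) = 0.

0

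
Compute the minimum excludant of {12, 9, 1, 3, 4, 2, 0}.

5

The values 0, 1, 2, 3, 4 are all present; 5 is the first non-negative integer missing from the set.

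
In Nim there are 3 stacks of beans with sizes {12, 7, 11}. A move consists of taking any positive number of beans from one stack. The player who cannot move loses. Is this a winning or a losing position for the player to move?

Bitwise XOR of the heap sizes:
  1100  (12)
  0111  (7)
  1011  (11)
  ----
  0000  (0)
The nim-sum is 0, so this is a P-position: the player to move is in a losing position under optimal play.

Losing position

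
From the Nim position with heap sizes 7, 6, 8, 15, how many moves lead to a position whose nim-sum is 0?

3

Nim-sum: 7 ⊕ 6 ⊕ 8 ⊕ 15 = 6.
The overall nim-sum is X = 6. A heap of size p has a winning move iff p XOR X < p (reduce it to p XOR X).
  7: 7 XOR 6 = 1 < 7 — winning move (to 1).
  6: 6 XOR 6 = 0 < 6 — winning move (to 0).
  8: 8 XOR 6 = 14 ≥ 8 — no move.
  15: 15 XOR 6 = 9 < 15 — winning move (to 9).
That gives 3 winning moves.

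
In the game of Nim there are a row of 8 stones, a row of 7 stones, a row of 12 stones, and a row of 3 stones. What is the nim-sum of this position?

Write each in binary and XOR column by column:
  1000  (8)
  0111  (7)
  1100  (12)
  0011  (3)
  ----
  0000  (0)

0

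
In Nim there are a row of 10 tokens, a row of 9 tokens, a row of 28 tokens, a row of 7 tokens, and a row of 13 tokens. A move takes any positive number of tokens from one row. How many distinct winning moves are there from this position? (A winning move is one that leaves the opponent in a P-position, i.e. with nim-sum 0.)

1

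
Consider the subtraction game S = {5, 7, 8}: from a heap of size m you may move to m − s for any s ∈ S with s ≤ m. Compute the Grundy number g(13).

0

Compute g(0), g(1), … for moves {5, 7, 8}:
k:     0  1  2  3  4  5  6  7  8  9 10 11 12 13
g(k):  0  0  0  0  0  1  1  1  1  1  2  2  2  0
So g(13) = 0.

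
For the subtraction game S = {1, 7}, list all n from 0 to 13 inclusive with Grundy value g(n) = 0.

Grundy values for subtraction set {1, 7}:
g(0) = mex{} = 0
g(1) = mex{0} = 1
g(2) = mex{1} = 0
g(3) = mex{0} = 1
g(4) = mex{1} = 0
g(5) = mex{0} = 1
g(6) = mex{1} = 0
g(7) = mex{0} = 1
g(8) = mex{1} = 0
g(9) = mex{0} = 1
g(10) = mex{1} = 0
g(11) = mex{0} = 1
g(12) = mex{1} = 0
g(13) = mex{0} = 1
The P-positions (g = 0) in 0..13 are 0, 2, 4, 6, 8, 10, 12.

0, 2, 4, 6, 8, 10, 12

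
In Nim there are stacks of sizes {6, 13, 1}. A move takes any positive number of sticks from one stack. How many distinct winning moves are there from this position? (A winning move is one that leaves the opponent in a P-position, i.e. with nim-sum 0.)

1

Compute the nim-sum pairwise:
6 ^ 13 = 11
11 ^ 1 = 10
The overall nim-sum is X = 10. A stack of size p has a winning move iff p XOR X < p (reduce it to p XOR X).
  6: 6 XOR 10 = 12 ≥ 6 — no move.
  13: 13 XOR 10 = 7 < 13 — winning move (to 7).
  1: 1 XOR 10 = 11 ≥ 1 — no move.
That gives 1 winning move.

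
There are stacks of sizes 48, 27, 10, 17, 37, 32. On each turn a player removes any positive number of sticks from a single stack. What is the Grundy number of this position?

53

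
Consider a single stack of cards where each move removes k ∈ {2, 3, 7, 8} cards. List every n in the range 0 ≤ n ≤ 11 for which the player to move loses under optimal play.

0, 1, 5, 6, 10, 11

Build the Grundy sequence with g(k) = mex{g(k−s) : s ∈ {2, 3, 7, 8}, s ≤ k}:
k:     0  1  2  3  4  5  6  7  8  9 10 11
g(k):  0  0  1  1  2  0  0  1  1  2  0  0
The P-positions (g = 0) in 0..11 are 0, 1, 5, 6, 10, 11.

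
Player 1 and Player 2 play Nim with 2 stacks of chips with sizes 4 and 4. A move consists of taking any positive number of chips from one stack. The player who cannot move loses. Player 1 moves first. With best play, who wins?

Player 2 wins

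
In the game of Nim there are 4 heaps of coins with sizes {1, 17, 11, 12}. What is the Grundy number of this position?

Nim-sum: 1 ^ 17 ^ 11 ^ 12 = 23.

23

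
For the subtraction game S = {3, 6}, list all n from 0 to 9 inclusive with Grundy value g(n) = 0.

0, 1, 2, 9

Grundy values for subtraction set {3, 6}:
k:     0  1  2  3  4  5  6  7  8  9
g(k):  0  0  0  1  1  1  2  2  2  0
The P-positions (g = 0) in 0..9 are 0, 1, 2, 9.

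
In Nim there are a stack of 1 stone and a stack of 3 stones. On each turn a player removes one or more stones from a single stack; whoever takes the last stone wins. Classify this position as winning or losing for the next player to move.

Winning position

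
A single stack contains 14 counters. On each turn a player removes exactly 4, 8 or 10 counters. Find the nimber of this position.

0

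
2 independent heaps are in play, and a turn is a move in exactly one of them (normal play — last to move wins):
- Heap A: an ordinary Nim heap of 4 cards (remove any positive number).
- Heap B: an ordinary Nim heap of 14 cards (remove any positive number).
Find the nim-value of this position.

Heap A is a plain Nim heap of size 4, so its Grundy value is 4.
Heap B is a plain Nim heap of size 14, so its Grundy value is 14.
By the Sprague-Grundy theorem, the Grundy value of a sum of independent games is the XOR of the component values.
Combined value = 4 ⊕ 14 = 10.

10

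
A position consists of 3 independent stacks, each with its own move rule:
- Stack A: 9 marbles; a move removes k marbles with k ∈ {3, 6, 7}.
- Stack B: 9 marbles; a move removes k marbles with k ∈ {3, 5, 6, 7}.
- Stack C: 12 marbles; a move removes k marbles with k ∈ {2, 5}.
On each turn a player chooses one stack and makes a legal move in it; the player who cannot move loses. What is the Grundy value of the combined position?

Grundy values for stack A (subtraction set {3, 6, 7}):
k:     0  1  2  3  4  5  6  7  8  9
g(k):  0  0  0  1  1  1  2  2  2  3
So g(9) = 3.
Grundy values for stack B (subtraction set {3, 5, 6, 7}):
k:     0  1  2  3  4  5  6  7  8  9
g(k):  0  0  0  1  1  1  2  2  2  3
So g(9) = 3.
Grundy values for stack C (subtraction set {2, 5}):
g(0) = mex{} = 0
g(1) = mex{} = 0
g(2) = mex{0} = 1
g(3) = mex{0} = 1
g(4) = mex{1} = 0
g(5) = mex{0,1} = 2
g(6) = mex{0} = 1
g(7) = mex{1,2} = 0
g(8) = mex{1} = 0
g(9) = mex{0} = 1
g(10) = mex{0,2} = 1
g(11) = mex{1} = 0
g(12) = mex{0,1} = 2
So g(12) = 2.
The value of a disjunctive sum is the nim-sum of the parts.
Combined value = 3 ⊕ 3 ⊕ 2 = 2.

2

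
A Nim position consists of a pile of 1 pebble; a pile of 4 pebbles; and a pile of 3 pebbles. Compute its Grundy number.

6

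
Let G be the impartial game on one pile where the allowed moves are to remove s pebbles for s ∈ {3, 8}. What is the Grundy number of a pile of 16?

1

Grundy values for subtraction set {3, 8}:
k:     0  1  2  3  4  5  6  7  8  9 10 11 12 13 14 15 16
g(k):  0  0  0  1  1  1  0  0  2  1  1  0  0  0  1  1  1
So g(16) = 1.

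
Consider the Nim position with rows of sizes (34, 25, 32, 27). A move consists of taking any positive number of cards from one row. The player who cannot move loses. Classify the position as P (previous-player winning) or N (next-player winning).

P-position

Bitwise XOR of the heap sizes:
  100010  (34)
  011001  (25)
  100000  (32)
  011011  (27)
  ------
  000000  (0)
The nim-sum is 0, so this is a P-position: the player to move is in a losing position under optimal play.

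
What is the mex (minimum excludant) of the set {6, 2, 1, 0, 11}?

3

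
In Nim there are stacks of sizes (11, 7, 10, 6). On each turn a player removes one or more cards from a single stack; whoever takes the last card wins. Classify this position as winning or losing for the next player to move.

In binary:
  1011  (11)
  0111  (7)
  1010  (10)
  0110  (6)
  ----
  0000  (0)
The nim-sum is 0, so this is a P-position: the player to move is in a losing position under optimal play.

Losing position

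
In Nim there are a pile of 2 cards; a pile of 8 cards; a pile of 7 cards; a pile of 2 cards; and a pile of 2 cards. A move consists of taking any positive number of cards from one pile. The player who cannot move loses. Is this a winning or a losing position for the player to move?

Winning position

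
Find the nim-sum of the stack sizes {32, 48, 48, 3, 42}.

Compute the nim-sum pairwise:
32 ^ 48 = 16
16 ^ 48 = 32
32 ^ 3 = 35
35 ^ 42 = 9

9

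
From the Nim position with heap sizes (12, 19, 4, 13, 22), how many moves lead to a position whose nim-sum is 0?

0

Nim-sum: 12 ⊕ 19 ⊕ 4 ⊕ 13 ⊕ 22 = 0.
The nim-sum is already 0, so every move leaves a nonzero nim-sum — there are no winning moves.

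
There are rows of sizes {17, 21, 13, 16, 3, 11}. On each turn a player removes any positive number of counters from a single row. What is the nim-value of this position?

Compute the nim-sum pairwise:
17 ⊕ 21 = 4
4 ⊕ 13 = 9
9 ⊕ 16 = 25
25 ⊕ 3 = 26
26 ⊕ 11 = 17

17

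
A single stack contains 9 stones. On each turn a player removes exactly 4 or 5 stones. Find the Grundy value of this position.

0

Grundy values for subtraction set {4, 5}:
k:     0  1  2  3  4  5  6  7  8  9
g(k):  0  0  0  0  1  1  1  1  2  0
So g(9) = 0.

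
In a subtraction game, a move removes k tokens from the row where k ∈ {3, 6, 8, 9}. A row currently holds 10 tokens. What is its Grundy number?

3

Compute g(0), g(1), … for moves {3, 6, 8, 9}:
g(0) = mex{} = 0
g(1) = mex{} = 0
g(2) = mex{} = 0
g(3) = mex{0} = 1
g(4) = mex{0} = 1
g(5) = mex{0} = 1
g(6) = mex{0,1} = 2
g(7) = mex{0,1} = 2
g(8) = mex{0,1} = 2
g(9) = mex{0,1,2} = 3
g(10) = mex{0,1,2} = 3
So g(10) = 3.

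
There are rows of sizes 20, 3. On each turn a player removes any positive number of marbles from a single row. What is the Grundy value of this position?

Compute the nim-sum pairwise:
20 ⊕ 3 = 23

23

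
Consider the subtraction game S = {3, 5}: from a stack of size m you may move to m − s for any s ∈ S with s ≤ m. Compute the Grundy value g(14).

Grundy values for subtraction set {3, 5}:
k:     0  1  2  3  4  5  6  7  8  9 10 11 12 13 14
g(k):  0  0  0  1  1  1  2  2  0  0  0  1  1  1  2
So g(14) = 2.

2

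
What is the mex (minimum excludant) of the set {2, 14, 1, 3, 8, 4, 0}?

5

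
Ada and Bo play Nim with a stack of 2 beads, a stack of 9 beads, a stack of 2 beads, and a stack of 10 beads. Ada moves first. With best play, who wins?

Write each in binary and XOR column by column:
  0010  (2)
  1001  (9)
  0010  (2)
  1010  (10)
  ----
  0011  (3)
The nim-sum is 3 ≠ 0, so this is an N-position: the player to move can win; Ada has a winning move.

Ada wins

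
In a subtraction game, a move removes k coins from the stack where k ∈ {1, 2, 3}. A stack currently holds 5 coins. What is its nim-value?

1

Build the Grundy sequence with g(k) = mex{g(k−s) : s ∈ {1, 2, 3}, s ≤ k}:
g(0) = mex{} = 0
g(1) = mex{0} = 1
g(2) = mex{0,1} = 2
g(3) = mex{0,1,2} = 3
g(4) = mex{1,2,3} = 0
g(5) = mex{0,2,3} = 1
So g(5) = 1.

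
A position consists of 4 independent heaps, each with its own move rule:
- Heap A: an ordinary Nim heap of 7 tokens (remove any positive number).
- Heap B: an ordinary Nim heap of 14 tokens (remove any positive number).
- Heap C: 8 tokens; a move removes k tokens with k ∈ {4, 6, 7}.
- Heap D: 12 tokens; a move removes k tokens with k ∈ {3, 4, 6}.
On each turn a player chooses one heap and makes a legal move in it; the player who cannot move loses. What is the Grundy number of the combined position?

10

Heap A is a plain Nim heap of size 7, so its Grundy value is 7.
Heap B is a plain Nim heap of size 14, so its Grundy value is 14.
Build the Grundy sequence for heap C with g(k) = mex{g(k−s) : s ∈ {4, 6, 7}, s ≤ k}:
g(0) = mex{} = 0
g(1) = mex{} = 0
g(2) = mex{} = 0
g(3) = mex{} = 0
g(4) = mex{0} = 1
g(5) = mex{0} = 1
g(6) = mex{0} = 1
g(7) = mex{0} = 1
g(8) = mex{0,1} = 2
So g(8) = 2.
Grundy values for heap D (subtraction set {3, 4, 6}):
k:     0  1  2  3  4  5  6  7  8  9 10 11 12
g(k):  0  0  0  1  1  1  2  2  2  0  0  0  1
So g(12) = 1.
The value of a disjunctive sum is the nim-sum of the parts.
Combined value = 7 ⊕ 14 ⊕ 2 ⊕ 1 = 10.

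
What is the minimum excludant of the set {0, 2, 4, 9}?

0 is in the set but 1 is not, so the mex is 1.

1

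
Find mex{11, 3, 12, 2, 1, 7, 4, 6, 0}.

5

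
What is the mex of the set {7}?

0

0 is not in the set, so the mex is 0.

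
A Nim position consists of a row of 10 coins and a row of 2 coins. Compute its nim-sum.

8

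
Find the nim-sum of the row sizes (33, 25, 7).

Compute the nim-sum pairwise:
33 ⊕ 25 = 56
56 ⊕ 7 = 63

63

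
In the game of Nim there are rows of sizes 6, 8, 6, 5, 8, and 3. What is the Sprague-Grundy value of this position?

6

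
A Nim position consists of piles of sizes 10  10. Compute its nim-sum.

Write each in binary and XOR column by column:
  1010  (10)
  1010  (10)
  ----
  0000  (0)

0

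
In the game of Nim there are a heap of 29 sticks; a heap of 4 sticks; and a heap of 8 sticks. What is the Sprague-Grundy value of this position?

17

In binary:
  11101  (29)
  00100  (4)
  01000  (8)
  -----
  10001  (17)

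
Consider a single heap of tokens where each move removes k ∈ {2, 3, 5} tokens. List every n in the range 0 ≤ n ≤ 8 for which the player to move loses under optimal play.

0, 1, 7, 8

Build the Grundy sequence with g(k) = mex{g(k−s) : s ∈ {2, 3, 5}, s ≤ k}:
g(0) = mex{} = 0
g(1) = mex{} = 0
g(2) = mex{0} = 1
g(3) = mex{0} = 1
g(4) = mex{0,1} = 2
g(5) = mex{0,1} = 2
g(6) = mex{0,1,2} = 3
g(7) = mex{1,2} = 0
g(8) = mex{1,2,3} = 0
The P-positions (g = 0) in 0..8 are 0, 1, 7, 8.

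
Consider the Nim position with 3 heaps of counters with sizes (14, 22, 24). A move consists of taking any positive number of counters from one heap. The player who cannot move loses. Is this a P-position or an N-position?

P-position

Nim-sum: 14 ⊕ 22 ⊕ 24 = 0.
The nim-sum is 0, so this is a P-position: the player to move is in a losing position under optimal play.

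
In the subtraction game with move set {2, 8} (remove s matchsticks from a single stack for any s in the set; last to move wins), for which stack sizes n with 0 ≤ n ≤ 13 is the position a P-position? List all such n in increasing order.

0, 1, 4, 5, 10, 11

Grundy values for subtraction set {2, 8}:
k:     0  1  2  3  4  5  6  7  8  9 10 11 12 13
g(k):  0  0  1  1  0  0  1  1  2  2  0  0  1  1
The P-positions (g = 0) in 0..13 are 0, 1, 4, 5, 10, 11.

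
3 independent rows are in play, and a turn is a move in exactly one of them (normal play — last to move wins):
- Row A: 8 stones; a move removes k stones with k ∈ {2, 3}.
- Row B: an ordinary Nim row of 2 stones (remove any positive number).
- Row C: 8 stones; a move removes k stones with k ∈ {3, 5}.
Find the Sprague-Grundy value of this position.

3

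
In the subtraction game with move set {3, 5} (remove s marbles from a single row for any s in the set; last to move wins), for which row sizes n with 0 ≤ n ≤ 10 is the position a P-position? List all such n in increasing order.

0, 1, 2, 8, 9, 10

Grundy values for subtraction set {3, 5}:
k:     0  1  2  3  4  5  6  7  8  9 10
g(k):  0  0  0  1  1  1  2  2  0  0  0
The P-positions (g = 0) in 0..10 are 0, 1, 2, 8, 9, 10.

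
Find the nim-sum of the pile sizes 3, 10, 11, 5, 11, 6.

10

Nim-sum: 3 ^ 10 ^ 11 ^ 5 ^ 11 ^ 6 = 10.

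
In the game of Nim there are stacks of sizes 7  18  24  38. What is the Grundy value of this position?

Compute the nim-sum pairwise:
7 ^ 18 = 21
21 ^ 24 = 13
13 ^ 38 = 43

43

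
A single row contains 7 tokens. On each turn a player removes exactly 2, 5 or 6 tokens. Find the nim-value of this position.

Build the Grundy sequence with g(k) = mex{g(k−s) : s ∈ {2, 5, 6}, s ≤ k}:
k:     0  1  2  3  4  5  6  7
g(k):  0  0  1  1  0  2  1  3
So g(7) = 3.

3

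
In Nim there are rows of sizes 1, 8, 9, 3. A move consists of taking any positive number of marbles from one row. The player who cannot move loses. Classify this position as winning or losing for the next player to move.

Winning position

Compute the nim-sum pairwise:
1 ^ 8 = 9
9 ^ 9 = 0
0 ^ 3 = 3
The nim-sum is 3 ≠ 0, so this is an N-position: the player to move can win.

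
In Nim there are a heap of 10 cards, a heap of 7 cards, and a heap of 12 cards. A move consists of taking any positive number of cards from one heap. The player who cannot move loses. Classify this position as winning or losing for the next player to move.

Nim-sum: 10 ⊕ 7 ⊕ 12 = 1.
The nim-sum is 1 ≠ 0, so this is an N-position: the player to move can win.

Winning position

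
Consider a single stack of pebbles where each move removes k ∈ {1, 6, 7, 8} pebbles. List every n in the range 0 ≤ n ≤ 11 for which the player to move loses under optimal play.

Grundy values for subtraction set {1, 6, 7, 8}:
g(0) = mex{} = 0
g(1) = mex{0} = 1
g(2) = mex{1} = 0
g(3) = mex{0} = 1
g(4) = mex{1} = 0
g(5) = mex{0} = 1
g(6) = mex{0,1} = 2
g(7) = mex{0,1,2} = 3
g(8) = mex{0,1,3} = 2
g(9) = mex{0,1,2} = 3
g(10) = mex{0,1,3} = 2
g(11) = mex{0,1,2} = 3
The P-positions (g = 0) in 0..11 are 0, 2, 4.

0, 2, 4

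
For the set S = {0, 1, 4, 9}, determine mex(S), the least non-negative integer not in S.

2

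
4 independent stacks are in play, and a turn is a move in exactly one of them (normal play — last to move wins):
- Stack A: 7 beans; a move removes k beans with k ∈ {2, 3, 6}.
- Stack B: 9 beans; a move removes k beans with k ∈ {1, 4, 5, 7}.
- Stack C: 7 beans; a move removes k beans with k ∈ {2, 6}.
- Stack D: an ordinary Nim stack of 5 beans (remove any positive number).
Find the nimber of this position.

4

Grundy values for stack A (subtraction set {2, 3, 6}):
g(0) = mex{} = 0
g(1) = mex{} = 0
g(2) = mex{0} = 1
g(3) = mex{0} = 1
g(4) = mex{0,1} = 2
g(5) = mex{1} = 0
g(6) = mex{0,1,2} = 3
g(7) = mex{0,2} = 1
So g(7) = 1.
Build the Grundy sequence for stack B with g(k) = mex{g(k−s) : s ∈ {1, 4, 5, 7}, s ≤ k}:
g(0) = mex{} = 0
g(1) = mex{0} = 1
g(2) = mex{1} = 0
g(3) = mex{0} = 1
g(4) = mex{0,1} = 2
g(5) = mex{0,1,2} = 3
g(6) = mex{0,1,3} = 2
g(7) = mex{0,1,2} = 3
g(8) = mex{1,2,3} = 0
g(9) = mex{0,2,3} = 1
So g(9) = 1.
Grundy values for stack C (subtraction set {2, 6}):
k:     0  1  2  3  4  5  6  7
g(k):  0  0  1  1  0  0  1  1
So g(7) = 1.
Stack D is a plain Nim stack of size 5, so its Grundy value is 5.
The value of a disjunctive sum is the nim-sum of the parts.
Combined value = 1 ⊕ 1 ⊕ 1 ⊕ 5 = 4.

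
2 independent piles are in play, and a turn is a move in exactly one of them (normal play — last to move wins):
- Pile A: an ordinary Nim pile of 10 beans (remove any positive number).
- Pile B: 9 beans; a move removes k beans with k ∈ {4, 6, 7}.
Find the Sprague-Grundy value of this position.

8

Pile A is a plain Nim pile of size 10, so its Grundy value is 10.
For pile B, compute g(0), g(1), … with moves {4, 6, 7}:
g(0) = mex{} = 0
g(1) = mex{} = 0
g(2) = mex{} = 0
g(3) = mex{} = 0
g(4) = mex{0} = 1
g(5) = mex{0} = 1
g(6) = mex{0} = 1
g(7) = mex{0} = 1
g(8) = mex{0,1} = 2
g(9) = mex{0,1} = 2
So g(9) = 2.
The value of a disjunctive sum is the nim-sum of the parts.
Combined value = 10 ⊕ 2 = 8.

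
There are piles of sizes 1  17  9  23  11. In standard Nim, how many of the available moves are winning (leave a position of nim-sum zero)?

1

Compute the nim-sum pairwise:
1 ⊕ 17 = 16
16 ⊕ 9 = 25
25 ⊕ 23 = 14
14 ⊕ 11 = 5
The overall nim-sum is X = 5. A pile of size p has a winning move iff p XOR X < p (reduce it to p XOR X).
  1: 1 XOR 5 = 4 ≥ 1 — no move.
  17: 17 XOR 5 = 20 ≥ 17 — no move.
  9: 9 XOR 5 = 12 ≥ 9 — no move.
  23: 23 XOR 5 = 18 < 23 — winning move (to 18).
  11: 11 XOR 5 = 14 ≥ 11 — no move.
That gives 1 winning move.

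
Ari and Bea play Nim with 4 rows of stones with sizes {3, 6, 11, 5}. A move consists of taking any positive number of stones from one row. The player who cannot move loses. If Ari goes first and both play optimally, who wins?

Ari wins

Write each in binary and XOR column by column:
  0011  (3)
  0110  (6)
  1011  (11)
  0101  (5)
  ----
  1011  (11)
The nim-sum is 11 ≠ 0, so this is an N-position: the player to move can win; Ari has a winning move.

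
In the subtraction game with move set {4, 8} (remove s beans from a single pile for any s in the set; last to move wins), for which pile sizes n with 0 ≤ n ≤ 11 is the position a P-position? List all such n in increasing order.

0, 1, 2, 3

Grundy values for subtraction set {4, 8}:
g(0) = mex{} = 0
g(1) = mex{} = 0
g(2) = mex{} = 0
g(3) = mex{} = 0
g(4) = mex{0} = 1
g(5) = mex{0} = 1
g(6) = mex{0} = 1
g(7) = mex{0} = 1
g(8) = mex{0,1} = 2
g(9) = mex{0,1} = 2
g(10) = mex{0,1} = 2
g(11) = mex{0,1} = 2
The P-positions (g = 0) in 0..11 are 0, 1, 2, 3.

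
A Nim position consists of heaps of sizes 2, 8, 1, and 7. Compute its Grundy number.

12

Nim-sum: 2 XOR 8 XOR 1 XOR 7 = 12.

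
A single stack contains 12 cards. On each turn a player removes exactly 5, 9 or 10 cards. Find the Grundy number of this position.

2

Build the Grundy sequence with g(k) = mex{g(k−s) : s ∈ {5, 9, 10}, s ≤ k}:
g(0) = mex{} = 0
g(1) = mex{} = 0
g(2) = mex{} = 0
g(3) = mex{} = 0
g(4) = mex{} = 0
g(5) = mex{0} = 1
g(6) = mex{0} = 1
g(7) = mex{0} = 1
g(8) = mex{0} = 1
g(9) = mex{0} = 1
g(10) = mex{0,1} = 2
g(11) = mex{0,1} = 2
g(12) = mex{0,1} = 2
So g(12) = 2.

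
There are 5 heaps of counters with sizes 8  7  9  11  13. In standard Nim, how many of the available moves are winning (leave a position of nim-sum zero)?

Bitwise XOR of the heap sizes:
  1000  (8)
  0111  (7)
  1001  (9)
  1011  (11)
  1101  (13)
  ----
  0000  (0)
The nim-sum is already 0, so every move leaves a nonzero nim-sum — there are no winning moves.

0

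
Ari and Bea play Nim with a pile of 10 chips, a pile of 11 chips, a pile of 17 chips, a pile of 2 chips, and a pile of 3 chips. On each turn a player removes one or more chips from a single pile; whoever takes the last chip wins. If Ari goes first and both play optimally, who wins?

Ari wins

Nim-sum: 10 ^ 11 ^ 17 ^ 2 ^ 3 = 17.
The nim-sum is 17 ≠ 0, so this is an N-position: the player to move can win; Ari has a winning move.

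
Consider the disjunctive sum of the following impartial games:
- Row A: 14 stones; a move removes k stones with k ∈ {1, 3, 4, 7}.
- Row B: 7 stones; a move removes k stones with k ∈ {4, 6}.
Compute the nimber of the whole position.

For row A, compute g(0), g(1), … with moves {1, 3, 4, 7}:
k:     0  1  2  3  4  5  6  7  8  9 10 11 12 13 14
g(k):  0  1  0  1  2  3  2  3  0  1  0  1  2  3  2
So g(14) = 2.
Build the Grundy sequence for row B with g(k) = mex{g(k−s) : s ∈ {4, 6}, s ≤ k}:
k:     0  1  2  3  4  5  6  7
g(k):  0  0  0  0  1  1  1  1
So g(7) = 1.
By the Sprague-Grundy theorem, the Grundy value of a sum of independent games is the XOR of the component values.
Combined value = 2 XOR 1 = 3.

3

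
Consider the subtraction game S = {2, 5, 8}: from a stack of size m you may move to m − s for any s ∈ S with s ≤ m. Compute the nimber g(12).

1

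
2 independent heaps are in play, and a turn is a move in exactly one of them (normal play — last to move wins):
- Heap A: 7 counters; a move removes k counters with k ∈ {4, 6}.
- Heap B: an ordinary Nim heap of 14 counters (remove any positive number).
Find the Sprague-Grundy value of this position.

15

For heap A, compute g(0), g(1), … with moves {4, 6}:
g(0) = mex{} = 0
g(1) = mex{} = 0
g(2) = mex{} = 0
g(3) = mex{} = 0
g(4) = mex{0} = 1
g(5) = mex{0} = 1
g(6) = mex{0} = 1
g(7) = mex{0} = 1
So g(7) = 1.
Heap B is a plain Nim heap of size 14, so its Grundy value is 14.
By the Sprague-Grundy theorem, the Grundy value of a sum of independent games is the XOR of the component values.
Combined value = 1 XOR 14 = 15.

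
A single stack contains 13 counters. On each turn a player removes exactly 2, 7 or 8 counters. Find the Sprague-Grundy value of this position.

Compute g(0), g(1), … for moves {2, 7, 8}:
k:     0  1  2  3  4  5  6  7  8  9 10 11 12 13
g(k):  0  0  1  1  0  0  1  1  2  2  0  3  1  2
So g(13) = 2.

2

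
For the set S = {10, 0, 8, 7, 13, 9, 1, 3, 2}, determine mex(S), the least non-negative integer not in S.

4

The values 0, 1, 2, 3 are all present; 4 is the first non-negative integer missing from the set.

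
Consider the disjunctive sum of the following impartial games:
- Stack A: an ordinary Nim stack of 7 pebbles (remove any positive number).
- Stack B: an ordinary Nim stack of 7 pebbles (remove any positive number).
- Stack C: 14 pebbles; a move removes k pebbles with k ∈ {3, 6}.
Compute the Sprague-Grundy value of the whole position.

1

Stack A is a plain Nim stack of size 7, so its Grundy value is 7.
Stack B is a plain Nim stack of size 7, so its Grundy value is 7.
Grundy values for stack C (subtraction set {3, 6}):
g(0) = mex{} = 0
g(1) = mex{} = 0
g(2) = mex{} = 0
g(3) = mex{0} = 1
g(4) = mex{0} = 1
g(5) = mex{0} = 1
g(6) = mex{0,1} = 2
g(7) = mex{0,1} = 2
g(8) = mex{0,1} = 2
g(9) = mex{1,2} = 0
g(10) = mex{1,2} = 0
g(11) = mex{1,2} = 0
g(12) = mex{0,2} = 1
g(13) = mex{0,2} = 1
g(14) = mex{0,2} = 1
So g(14) = 1.
The value of a disjunctive sum is the nim-sum of the parts.
Combined value = 7 XOR 7 XOR 1 = 1.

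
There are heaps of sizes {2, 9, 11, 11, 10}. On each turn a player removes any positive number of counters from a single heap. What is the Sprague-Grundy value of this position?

1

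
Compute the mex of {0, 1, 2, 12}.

The values 0, 1, 2 are all present; 3 is the first non-negative integer missing from the set.

3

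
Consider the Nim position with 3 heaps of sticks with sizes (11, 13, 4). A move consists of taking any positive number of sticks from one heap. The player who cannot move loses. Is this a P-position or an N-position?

Nim-sum: 11 ^ 13 ^ 4 = 2.
The nim-sum is 2 ≠ 0, so this is an N-position: the player to move can win.

N-position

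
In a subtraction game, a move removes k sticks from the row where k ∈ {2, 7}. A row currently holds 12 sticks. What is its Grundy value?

1

Compute g(0), g(1), … for moves {2, 7}:
g(0) = mex{} = 0
g(1) = mex{} = 0
g(2) = mex{0} = 1
g(3) = mex{0} = 1
g(4) = mex{1} = 0
g(5) = mex{1} = 0
g(6) = mex{0} = 1
g(7) = mex{0} = 1
g(8) = mex{0,1} = 2
g(9) = mex{1} = 0
g(10) = mex{1,2} = 0
g(11) = mex{0} = 1
g(12) = mex{0} = 1
So g(12) = 1.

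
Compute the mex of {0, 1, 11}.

The values 0, 1 are all present; 2 is the first non-negative integer missing from the set.

2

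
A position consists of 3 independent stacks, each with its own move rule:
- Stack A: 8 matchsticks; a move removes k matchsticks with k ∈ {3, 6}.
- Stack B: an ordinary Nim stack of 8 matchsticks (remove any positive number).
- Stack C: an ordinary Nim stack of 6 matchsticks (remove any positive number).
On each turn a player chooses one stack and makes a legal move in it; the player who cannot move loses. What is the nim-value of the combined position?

12

Grundy values for stack A (subtraction set {3, 6}):
k:     0  1  2  3  4  5  6  7  8
g(k):  0  0  0  1  1  1  2  2  2
So g(8) = 2.
Stack B is a plain Nim stack of size 8, so its Grundy value is 8.
Stack C is a plain Nim stack of size 6, so its Grundy value is 6.
The value of a disjunctive sum is the nim-sum of the parts.
Combined value = 2 XOR 8 XOR 6 = 12.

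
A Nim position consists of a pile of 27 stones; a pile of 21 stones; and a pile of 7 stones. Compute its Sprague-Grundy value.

Nim-sum: 27 XOR 21 XOR 7 = 9.

9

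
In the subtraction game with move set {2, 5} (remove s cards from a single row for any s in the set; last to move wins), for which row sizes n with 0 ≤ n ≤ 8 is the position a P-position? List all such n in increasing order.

Grundy values for subtraction set {2, 5}:
k:     0  1  2  3  4  5  6  7  8
g(k):  0  0  1  1  0  2  1  0  0
The P-positions (g = 0) in 0..8 are 0, 1, 4, 7, 8.

0, 1, 4, 7, 8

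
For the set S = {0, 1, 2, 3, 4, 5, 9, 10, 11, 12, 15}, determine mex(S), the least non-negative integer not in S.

6

The values 0, 1, 2, 3, 4, 5 are all present; 6 is the first non-negative integer missing from the set.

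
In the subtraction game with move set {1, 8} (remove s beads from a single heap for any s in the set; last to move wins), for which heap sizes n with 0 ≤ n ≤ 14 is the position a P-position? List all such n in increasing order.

Compute g(0), g(1), … for moves {1, 8}:
g(0) = mex{} = 0
g(1) = mex{0} = 1
g(2) = mex{1} = 0
g(3) = mex{0} = 1
g(4) = mex{1} = 0
g(5) = mex{0} = 1
g(6) = mex{1} = 0
g(7) = mex{0} = 1
g(8) = mex{0,1} = 2
g(9) = mex{1,2} = 0
g(10) = mex{0} = 1
g(11) = mex{1} = 0
g(12) = mex{0} = 1
g(13) = mex{1} = 0
g(14) = mex{0} = 1
The P-positions (g = 0) in 0..14 are 0, 2, 4, 6, 9, 11, 13.

0, 2, 4, 6, 9, 11, 13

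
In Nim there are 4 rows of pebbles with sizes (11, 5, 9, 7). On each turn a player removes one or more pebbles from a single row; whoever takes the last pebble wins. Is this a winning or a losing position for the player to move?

Nim-sum: 11 XOR 5 XOR 9 XOR 7 = 0.
The nim-sum is 0, so this is a P-position: the player to move is in a losing position under optimal play.

Losing position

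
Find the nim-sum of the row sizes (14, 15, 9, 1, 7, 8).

6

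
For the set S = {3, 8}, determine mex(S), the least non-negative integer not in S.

0

0 is not in the set, so the mex is 0.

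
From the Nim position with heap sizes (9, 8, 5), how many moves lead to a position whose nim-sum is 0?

1

Nim-sum: 9 ⊕ 8 ⊕ 5 = 4.
The overall nim-sum is X = 4. A heap of size p has a winning move iff p XOR X < p (reduce it to p XOR X).
  9: 9 XOR 4 = 13 ≥ 9 — no move.
  8: 8 XOR 4 = 12 ≥ 8 — no move.
  5: 5 XOR 4 = 1 < 5 — winning move (to 1).
That gives 1 winning move.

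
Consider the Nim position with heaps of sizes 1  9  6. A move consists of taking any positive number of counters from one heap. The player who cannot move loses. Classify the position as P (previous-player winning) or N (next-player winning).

N-position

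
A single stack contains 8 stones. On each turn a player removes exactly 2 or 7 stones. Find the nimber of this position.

2

Compute g(0), g(1), … for moves {2, 7}:
g(0) = mex{} = 0
g(1) = mex{} = 0
g(2) = mex{0} = 1
g(3) = mex{0} = 1
g(4) = mex{1} = 0
g(5) = mex{1} = 0
g(6) = mex{0} = 1
g(7) = mex{0} = 1
g(8) = mex{0,1} = 2
So g(8) = 2.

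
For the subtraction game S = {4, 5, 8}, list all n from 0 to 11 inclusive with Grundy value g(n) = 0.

0, 1, 2, 3

Compute g(0), g(1), … for moves {4, 5, 8}:
k:     0  1  2  3  4  5  6  7  8  9 10 11
g(k):  0  0  0  0  1  1  1  1  2  2  2  2
The P-positions (g = 0) in 0..11 are 0, 1, 2, 3.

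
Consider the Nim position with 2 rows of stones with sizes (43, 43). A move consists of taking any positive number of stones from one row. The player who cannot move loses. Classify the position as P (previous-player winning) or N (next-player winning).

Compute the nim-sum pairwise:
43 XOR 43 = 0
The nim-sum is 0, so this is a P-position: the player to move is in a losing position under optimal play.

P-position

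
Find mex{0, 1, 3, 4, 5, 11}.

2

The values 0, 1 are all present; 2 is the first non-negative integer missing from the set.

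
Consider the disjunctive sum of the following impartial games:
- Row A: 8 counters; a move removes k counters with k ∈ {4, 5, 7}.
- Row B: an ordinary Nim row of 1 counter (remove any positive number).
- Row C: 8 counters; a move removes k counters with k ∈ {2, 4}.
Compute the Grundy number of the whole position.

2

Build the Grundy sequence for row A with g(k) = mex{g(k−s) : s ∈ {4, 5, 7}, s ≤ k}:
g(0) = mex{} = 0
g(1) = mex{} = 0
g(2) = mex{} = 0
g(3) = mex{} = 0
g(4) = mex{0} = 1
g(5) = mex{0} = 1
g(6) = mex{0} = 1
g(7) = mex{0} = 1
g(8) = mex{0,1} = 2
So g(8) = 2.
Row B is a plain Nim row of size 1, so its Grundy value is 1.
Build the Grundy sequence for row C with g(k) = mex{g(k−s) : s ∈ {2, 4}, s ≤ k}:
k:     0  1  2  3  4  5  6  7  8
g(k):  0  0  1  1  2  2  0  0  1
So g(8) = 1.
The value of a disjunctive sum is the nim-sum of the parts.
Combined value = 2 ⊕ 1 ⊕ 1 = 2.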